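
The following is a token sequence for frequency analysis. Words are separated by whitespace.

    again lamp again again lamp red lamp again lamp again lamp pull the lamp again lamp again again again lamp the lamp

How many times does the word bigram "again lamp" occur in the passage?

6

Scanning the 21 overlapping bigram windows for "again lamp":
  position 1–2: again lamp
  position 4–5: again lamp
  position 8–9: again lamp
  position 10–11: again lamp
  position 15–16: again lamp
  position 19–20: again lamp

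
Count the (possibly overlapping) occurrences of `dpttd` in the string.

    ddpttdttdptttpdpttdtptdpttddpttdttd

4

Sliding a length-5 window over the 35 characters (31 positions):
  position 2–6: dpttd
  position 15–19: dpttd
  position 23–27: dpttd
  position 28–32: dpttd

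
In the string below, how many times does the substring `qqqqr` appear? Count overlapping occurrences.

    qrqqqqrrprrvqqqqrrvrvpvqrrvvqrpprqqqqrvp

3

Sliding a length-5 window over the 40 characters (36 positions):
  position 3–7: qqqqr
  position 13–17: qqqqr
  position 34–38: qqqqr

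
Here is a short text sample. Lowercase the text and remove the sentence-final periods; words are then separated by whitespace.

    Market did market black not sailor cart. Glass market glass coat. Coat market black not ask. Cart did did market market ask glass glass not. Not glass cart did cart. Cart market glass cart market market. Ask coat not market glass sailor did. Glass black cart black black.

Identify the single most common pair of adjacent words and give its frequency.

Bigram frequencies (highest first):
  market glass: 3
  did market: 2
  market black: 2
  black not: 2
  cart did: 2
  market market: 2
  … (31 more, each ≤ 2)

"market glass", 3 times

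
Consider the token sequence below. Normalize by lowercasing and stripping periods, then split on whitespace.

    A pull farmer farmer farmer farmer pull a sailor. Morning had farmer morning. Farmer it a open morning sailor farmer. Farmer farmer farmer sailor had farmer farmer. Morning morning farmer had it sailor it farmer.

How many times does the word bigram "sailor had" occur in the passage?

1

Scanning the 34 overlapping bigram windows for "sailor had":
  position 24–25: sailor had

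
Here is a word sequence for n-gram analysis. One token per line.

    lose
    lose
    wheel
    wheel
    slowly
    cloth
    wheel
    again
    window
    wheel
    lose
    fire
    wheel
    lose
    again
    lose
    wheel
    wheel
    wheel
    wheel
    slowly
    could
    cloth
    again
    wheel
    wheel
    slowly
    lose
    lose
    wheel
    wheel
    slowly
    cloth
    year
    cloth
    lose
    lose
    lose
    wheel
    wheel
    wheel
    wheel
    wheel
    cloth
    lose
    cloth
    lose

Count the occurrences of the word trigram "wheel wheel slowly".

4

Scanning the 45 overlapping trigram windows for "wheel wheel slowly":
  position 3–5: wheel wheel slowly
  position 19–21: wheel wheel slowly
  position 25–27: wheel wheel slowly
  position 30–32: wheel wheel slowly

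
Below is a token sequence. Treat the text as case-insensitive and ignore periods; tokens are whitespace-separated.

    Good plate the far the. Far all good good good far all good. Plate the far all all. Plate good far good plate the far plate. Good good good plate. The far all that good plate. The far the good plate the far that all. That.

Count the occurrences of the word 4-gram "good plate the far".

6

Scanning the 43 overlapping 4-gram windows for "good plate the far":
  position 1–4: good plate the far
  position 13–16: good plate the far
  position 22–25: good plate the far
  position 29–32: good plate the far
  position 35–38: good plate the far
  position 40–43: good plate the far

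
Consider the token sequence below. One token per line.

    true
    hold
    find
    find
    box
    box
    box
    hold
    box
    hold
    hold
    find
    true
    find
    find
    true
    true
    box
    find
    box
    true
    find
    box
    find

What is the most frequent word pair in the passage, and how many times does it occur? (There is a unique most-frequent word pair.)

Bigram frequencies (highest first):
  find box: 3
  hold find: 2
  find find: 2
  box box: 2
  box hold: 2
  find true: 2
  … (8 more, each ≤ 2)

"find box", 3 times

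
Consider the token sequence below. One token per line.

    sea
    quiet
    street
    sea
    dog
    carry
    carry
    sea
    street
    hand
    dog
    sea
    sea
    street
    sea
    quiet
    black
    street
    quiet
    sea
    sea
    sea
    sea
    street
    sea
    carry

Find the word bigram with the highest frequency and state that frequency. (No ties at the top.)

Bigram frequencies (highest first):
  sea sea: 4
  street sea: 3
  sea street: 3
  sea quiet: 2
  quiet street: 1
  sea dog: 1
  … (11 more, each ≤ 1)

"sea sea", 4 times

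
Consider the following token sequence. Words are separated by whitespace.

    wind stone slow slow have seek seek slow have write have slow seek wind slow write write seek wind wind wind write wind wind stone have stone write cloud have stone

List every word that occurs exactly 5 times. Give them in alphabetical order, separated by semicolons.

Unigram counts meeting the condition (exactly 5 times):
  have: 5
  slow: 5
  write: 5

have; slow; write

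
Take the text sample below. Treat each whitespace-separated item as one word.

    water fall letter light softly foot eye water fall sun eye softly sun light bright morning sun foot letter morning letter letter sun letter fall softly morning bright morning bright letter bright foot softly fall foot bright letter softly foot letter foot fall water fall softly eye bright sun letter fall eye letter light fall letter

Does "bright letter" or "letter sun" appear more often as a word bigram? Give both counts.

"bright letter": 2 occurrences
"letter sun": 1 occurrence

"bright letter" (2 vs 1)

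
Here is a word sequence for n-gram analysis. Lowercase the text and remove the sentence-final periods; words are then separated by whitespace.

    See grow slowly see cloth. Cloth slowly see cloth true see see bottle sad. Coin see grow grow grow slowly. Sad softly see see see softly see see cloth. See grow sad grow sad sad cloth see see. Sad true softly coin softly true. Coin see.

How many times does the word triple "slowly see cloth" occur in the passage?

2

Scanning the 44 overlapping trigram windows for "slowly see cloth":
  position 3–5: slowly see cloth
  position 7–9: slowly see cloth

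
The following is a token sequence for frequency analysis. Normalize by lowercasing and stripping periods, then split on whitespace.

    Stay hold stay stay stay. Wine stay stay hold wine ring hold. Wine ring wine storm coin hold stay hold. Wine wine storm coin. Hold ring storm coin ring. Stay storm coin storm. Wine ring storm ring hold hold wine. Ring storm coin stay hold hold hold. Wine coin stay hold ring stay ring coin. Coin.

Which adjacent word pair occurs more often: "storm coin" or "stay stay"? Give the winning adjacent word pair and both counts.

"storm coin": 5 occurrences
"stay stay": 3 occurrences

"storm coin" (5 vs 3)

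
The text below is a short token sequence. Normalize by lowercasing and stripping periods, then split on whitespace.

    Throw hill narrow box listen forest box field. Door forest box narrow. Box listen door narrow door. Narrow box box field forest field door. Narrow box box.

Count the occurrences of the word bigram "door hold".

0

Scanning the 26 overlapping bigram windows for "door hold":
  (none found)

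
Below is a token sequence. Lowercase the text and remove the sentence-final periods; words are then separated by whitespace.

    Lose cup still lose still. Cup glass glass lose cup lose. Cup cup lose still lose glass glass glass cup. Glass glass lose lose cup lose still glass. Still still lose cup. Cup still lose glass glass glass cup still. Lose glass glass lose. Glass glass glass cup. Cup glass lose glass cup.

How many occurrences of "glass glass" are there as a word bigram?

Scanning the 52 overlapping bigram windows for "glass glass":
  position 7–8: glass glass
  position 17–18: glass glass
  position 18–19: glass glass
  position 21–22: glass glass
  position 36–37: glass glass
  position 37–38: glass glass
  position 42–43: glass glass
  position 45–46: glass glass
  position 46–47: glass glass

9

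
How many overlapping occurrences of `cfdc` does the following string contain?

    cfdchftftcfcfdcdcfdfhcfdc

Sliding a length-4 window over the 25 characters (22 positions):
  position 1–4: cfdc
  position 12–15: cfdc
  position 22–25: cfdc

3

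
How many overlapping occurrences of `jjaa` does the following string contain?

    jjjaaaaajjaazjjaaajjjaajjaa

Sliding a length-4 window over the 27 characters (24 positions):
  position 2–5: jjaa
  position 9–12: jjaa
  position 14–17: jjaa
  position 20–23: jjaa
  position 24–27: jjaa

5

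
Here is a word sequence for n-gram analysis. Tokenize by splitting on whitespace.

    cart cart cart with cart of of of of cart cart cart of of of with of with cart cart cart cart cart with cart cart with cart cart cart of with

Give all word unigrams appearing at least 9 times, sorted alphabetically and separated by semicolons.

cart; of

Unigram counts meeting the condition (at least 9 times):
  cart: 17
  of: 9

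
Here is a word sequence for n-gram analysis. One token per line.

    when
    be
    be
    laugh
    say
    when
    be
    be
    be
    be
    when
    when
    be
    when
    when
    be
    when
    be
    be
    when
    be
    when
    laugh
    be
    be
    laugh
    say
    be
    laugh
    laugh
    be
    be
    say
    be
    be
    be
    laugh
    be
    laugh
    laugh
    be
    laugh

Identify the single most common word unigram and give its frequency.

"be", 21 times

Unigram frequencies (highest first):
  be: 21
  when: 9
  laugh: 9
  say: 3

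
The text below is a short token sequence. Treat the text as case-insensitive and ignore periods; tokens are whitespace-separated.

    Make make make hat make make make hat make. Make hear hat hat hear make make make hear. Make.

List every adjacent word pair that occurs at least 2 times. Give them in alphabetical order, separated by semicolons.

Bigram counts meeting the condition (at least 2 times):
  hat make: 2
  hear make: 2
  make hat: 2
  make hear: 2
  make make: 7

hat make; hear make; make hat; make hear; make make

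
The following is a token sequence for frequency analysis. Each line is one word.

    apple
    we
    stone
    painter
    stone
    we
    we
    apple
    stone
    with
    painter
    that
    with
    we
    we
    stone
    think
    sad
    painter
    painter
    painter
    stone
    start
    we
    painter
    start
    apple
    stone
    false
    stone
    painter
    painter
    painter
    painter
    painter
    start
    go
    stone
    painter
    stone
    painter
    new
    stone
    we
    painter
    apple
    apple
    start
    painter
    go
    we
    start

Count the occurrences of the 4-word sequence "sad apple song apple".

Scanning the 49 overlapping 4-gram windows for "sad apple song apple":
  (none found)

0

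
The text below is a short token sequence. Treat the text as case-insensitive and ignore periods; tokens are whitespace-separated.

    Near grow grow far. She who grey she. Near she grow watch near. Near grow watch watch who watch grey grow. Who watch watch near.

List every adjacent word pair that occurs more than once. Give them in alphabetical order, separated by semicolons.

grow watch; near grow; watch near; watch watch; who watch

Bigram counts meeting the condition (more than once):
  grow watch: 2
  near grow: 2
  watch near: 2
  watch watch: 2
  who watch: 2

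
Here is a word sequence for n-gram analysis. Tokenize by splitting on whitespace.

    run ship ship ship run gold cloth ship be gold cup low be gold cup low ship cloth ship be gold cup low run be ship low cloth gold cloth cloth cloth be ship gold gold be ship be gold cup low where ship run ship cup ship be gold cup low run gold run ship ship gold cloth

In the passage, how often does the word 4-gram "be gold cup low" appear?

Scanning the 56 overlapping 4-gram windows for "be gold cup low":
  position 9–12: be gold cup low
  position 13–16: be gold cup low
  position 20–23: be gold cup low
  position 39–42: be gold cup low
  position 49–52: be gold cup low

5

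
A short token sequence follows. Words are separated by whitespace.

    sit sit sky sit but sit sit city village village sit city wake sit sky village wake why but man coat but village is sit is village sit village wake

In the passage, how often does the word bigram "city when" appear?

0

Scanning the 29 overlapping bigram windows for "city when":
  (none found)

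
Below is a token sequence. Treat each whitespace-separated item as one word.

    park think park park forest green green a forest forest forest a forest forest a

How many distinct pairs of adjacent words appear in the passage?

10

15 tokens → 14 bigram windows in total.
Repeated bigrams (each contributes count−1 duplicates):
  forest forest: 3
  a forest: 2
  forest a: 2
4 duplicate windows → 14 − 4 = 10 distinct.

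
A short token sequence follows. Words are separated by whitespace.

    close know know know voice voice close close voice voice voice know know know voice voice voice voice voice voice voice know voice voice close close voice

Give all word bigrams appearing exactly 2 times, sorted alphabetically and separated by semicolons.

close close; close voice; voice close; voice know

Bigram counts meeting the condition (exactly 2 times):
  close close: 2
  close voice: 2
  voice close: 2
  voice know: 2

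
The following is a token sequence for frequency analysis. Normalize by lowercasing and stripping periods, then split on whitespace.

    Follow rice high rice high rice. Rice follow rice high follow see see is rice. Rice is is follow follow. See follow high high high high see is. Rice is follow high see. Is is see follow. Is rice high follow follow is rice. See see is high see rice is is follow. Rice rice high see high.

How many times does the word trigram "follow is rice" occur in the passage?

Scanning the 56 overlapping trigram windows for "follow is rice":
  position 37–39: follow is rice
  position 42–44: follow is rice

2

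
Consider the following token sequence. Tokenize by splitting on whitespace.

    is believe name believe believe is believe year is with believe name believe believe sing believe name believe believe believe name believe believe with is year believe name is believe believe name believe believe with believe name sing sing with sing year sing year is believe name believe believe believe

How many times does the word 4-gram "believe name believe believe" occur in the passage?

Scanning the 47 overlapping 4-gram windows for "believe name believe believe":
  position 2–5: believe name believe believe
  position 11–14: believe name believe believe
  position 16–19: believe name believe believe
  position 20–23: believe name believe believe
  position 31–34: believe name believe believe
  position 46–49: believe name believe believe

6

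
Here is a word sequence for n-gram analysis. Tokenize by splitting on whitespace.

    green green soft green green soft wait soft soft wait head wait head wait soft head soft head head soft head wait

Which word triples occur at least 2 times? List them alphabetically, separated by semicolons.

green green soft; head soft head; wait head wait

Trigram counts meeting the condition (at least 2 times):
  green green soft: 2
  head soft head: 2
  wait head wait: 2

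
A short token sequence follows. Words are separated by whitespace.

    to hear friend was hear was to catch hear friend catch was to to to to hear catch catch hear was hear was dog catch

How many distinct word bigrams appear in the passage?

25 tokens → 24 bigram windows in total.
Repeated bigrams (each contributes count−1 duplicates):
  hear was: 3
  to to: 3
  catch hear: 2
  hear friend: 2
  to hear: 2
  was hear: 2
  was to: 2
9 duplicate windows → 24 − 9 = 15 distinct.

15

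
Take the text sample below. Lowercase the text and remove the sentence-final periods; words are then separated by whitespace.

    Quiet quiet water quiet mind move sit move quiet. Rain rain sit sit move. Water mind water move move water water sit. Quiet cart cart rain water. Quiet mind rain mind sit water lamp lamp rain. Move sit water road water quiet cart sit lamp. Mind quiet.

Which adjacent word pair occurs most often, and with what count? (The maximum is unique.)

Bigram frequencies (highest first):
  water quiet: 3
  quiet mind: 2
  move sit: 2
  sit move: 2
  move water: 2
  quiet cart: 2
  … (32 more, each ≤ 2)

"water quiet", 3 times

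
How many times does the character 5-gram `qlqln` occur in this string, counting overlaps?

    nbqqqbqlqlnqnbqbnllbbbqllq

Sliding a length-5 window over the 26 characters (22 positions):
  position 7–11: qlqln

1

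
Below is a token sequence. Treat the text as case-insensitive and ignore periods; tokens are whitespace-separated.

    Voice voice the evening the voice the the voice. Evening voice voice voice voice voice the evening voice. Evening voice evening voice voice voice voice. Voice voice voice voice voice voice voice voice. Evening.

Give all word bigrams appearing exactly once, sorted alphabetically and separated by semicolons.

evening the; the the

Bigram counts meeting the condition (exactly once):
  evening the: 1
  the the: 1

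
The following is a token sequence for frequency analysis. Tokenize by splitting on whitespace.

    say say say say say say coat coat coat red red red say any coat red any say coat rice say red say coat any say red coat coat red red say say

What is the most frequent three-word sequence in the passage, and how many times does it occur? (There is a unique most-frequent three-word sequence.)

"say say say", 4 times

Trigram frequencies (highest first):
  say say say: 4
  coat coat red: 2
  coat red red: 2
  red red say: 2
  say say coat: 1
  say coat coat: 1
  … (19 more, each ≤ 1)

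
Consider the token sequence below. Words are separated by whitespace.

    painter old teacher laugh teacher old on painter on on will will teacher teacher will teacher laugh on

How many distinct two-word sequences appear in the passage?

15

18 tokens → 17 bigram windows in total.
Repeated bigrams (each contributes count−1 duplicates):
  teacher laugh: 2
  will teacher: 2
2 duplicate windows → 17 − 2 = 15 distinct.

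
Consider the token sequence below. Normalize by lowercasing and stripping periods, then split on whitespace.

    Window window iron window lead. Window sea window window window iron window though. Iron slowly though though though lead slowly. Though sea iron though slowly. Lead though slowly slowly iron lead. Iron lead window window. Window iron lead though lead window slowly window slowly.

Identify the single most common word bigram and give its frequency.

Bigram frequencies (highest first):
  window window: 5
  window iron: 3
  lead window: 3
  iron lead: 3
  iron window: 2
  slowly though: 2
  … (20 more, each ≤ 2)

"window window", 5 times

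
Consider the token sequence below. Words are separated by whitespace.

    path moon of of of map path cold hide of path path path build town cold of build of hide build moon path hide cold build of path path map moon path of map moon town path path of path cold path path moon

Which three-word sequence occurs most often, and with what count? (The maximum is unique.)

"of path path", 2 times

Trigram frequencies (highest first):
  of path path: 2
  path moon of: 1
  moon of of: 1
  of of of: 1
  of of map: 1
  of map path: 1
  … (35 more, each ≤ 1)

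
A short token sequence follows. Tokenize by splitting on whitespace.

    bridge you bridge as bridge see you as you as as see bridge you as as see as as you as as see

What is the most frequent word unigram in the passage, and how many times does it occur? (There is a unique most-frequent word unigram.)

"as", 10 times

Unigram frequencies (highest first):
  as: 10
  you: 5
  bridge: 4
  see: 4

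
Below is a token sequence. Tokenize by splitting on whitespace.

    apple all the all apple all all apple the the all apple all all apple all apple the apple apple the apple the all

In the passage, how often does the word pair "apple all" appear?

4

Scanning the 23 overlapping bigram windows for "apple all":
  position 1–2: apple all
  position 5–6: apple all
  position 12–13: apple all
  position 15–16: apple all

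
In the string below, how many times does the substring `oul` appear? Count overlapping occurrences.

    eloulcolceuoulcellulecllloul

3

Sliding a length-3 window over the 28 characters (26 positions):
  position 3–5: oul
  position 12–14: oul
  position 26–28: oul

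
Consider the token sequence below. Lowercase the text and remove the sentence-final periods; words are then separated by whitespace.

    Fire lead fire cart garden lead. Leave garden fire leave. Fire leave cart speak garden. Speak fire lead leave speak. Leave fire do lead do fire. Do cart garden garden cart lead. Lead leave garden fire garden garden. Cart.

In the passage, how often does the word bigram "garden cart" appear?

2

Scanning the 38 overlapping bigram windows for "garden cart":
  position 30–31: garden cart
  position 38–39: garden cart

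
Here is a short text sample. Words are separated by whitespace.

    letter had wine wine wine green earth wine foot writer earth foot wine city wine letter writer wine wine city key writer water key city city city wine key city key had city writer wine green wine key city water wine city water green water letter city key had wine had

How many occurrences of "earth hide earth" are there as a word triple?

Scanning the 49 overlapping trigram windows for "earth hide earth":
  (none found)

0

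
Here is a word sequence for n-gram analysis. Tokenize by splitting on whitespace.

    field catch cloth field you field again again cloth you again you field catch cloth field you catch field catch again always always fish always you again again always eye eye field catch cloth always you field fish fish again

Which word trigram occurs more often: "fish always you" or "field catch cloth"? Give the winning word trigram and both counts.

"field catch cloth" (3 vs 1)

"fish always you": 1 occurrence
"field catch cloth": 3 occurrences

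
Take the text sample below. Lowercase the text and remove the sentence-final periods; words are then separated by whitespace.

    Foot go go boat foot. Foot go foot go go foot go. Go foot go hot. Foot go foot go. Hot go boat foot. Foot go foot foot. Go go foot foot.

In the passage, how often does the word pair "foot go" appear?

Scanning the 31 overlapping bigram windows for "foot go":
  position 1–2: foot go
  position 6–7: foot go
  position 8–9: foot go
  position 11–12: foot go
  position 14–15: foot go
  position 17–18: foot go
  position 19–20: foot go
  position 25–26: foot go
  position 28–29: foot go

9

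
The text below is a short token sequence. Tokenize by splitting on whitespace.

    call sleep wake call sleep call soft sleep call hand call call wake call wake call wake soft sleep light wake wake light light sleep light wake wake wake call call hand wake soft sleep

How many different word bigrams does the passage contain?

35 tokens → 34 bigram windows in total.
Repeated bigrams (each contributes count−1 duplicates):
  wake call: 4
  call wake: 3
  soft sleep: 3
  wake wake: 3
  call call: 2
  call hand: 2
  call sleep: 2
  light wake: 2
  … (3 more repeated)
16 duplicate windows → 34 − 16 = 18 distinct.

18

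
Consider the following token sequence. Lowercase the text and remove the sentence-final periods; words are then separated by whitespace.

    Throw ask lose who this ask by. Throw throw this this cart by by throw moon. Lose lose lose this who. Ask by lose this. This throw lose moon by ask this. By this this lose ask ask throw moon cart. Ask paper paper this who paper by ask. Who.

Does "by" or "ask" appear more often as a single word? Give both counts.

"by": 7 occurrences
"ask": 8 occurrences

"ask" (8 vs 7)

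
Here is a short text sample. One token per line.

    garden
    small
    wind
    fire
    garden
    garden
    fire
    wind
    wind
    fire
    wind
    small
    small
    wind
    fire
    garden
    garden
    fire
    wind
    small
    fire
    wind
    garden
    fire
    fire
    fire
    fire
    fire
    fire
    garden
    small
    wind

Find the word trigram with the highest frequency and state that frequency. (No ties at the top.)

Trigram frequencies (highest first):
  fire fire fire: 4
  garden small wind: 2
  small wind fire: 2
  wind fire garden: 2
  fire garden garden: 2
  garden garden fire: 2
  … (14 more, each ≤ 2)

"fire fire fire", 4 times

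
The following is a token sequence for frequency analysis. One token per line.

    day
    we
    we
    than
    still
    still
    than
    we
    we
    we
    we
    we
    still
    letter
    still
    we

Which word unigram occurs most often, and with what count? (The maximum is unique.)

"we", 8 times

Unigram frequencies (highest first):
  we: 8
  still: 4
  than: 2
  day: 1
  letter: 1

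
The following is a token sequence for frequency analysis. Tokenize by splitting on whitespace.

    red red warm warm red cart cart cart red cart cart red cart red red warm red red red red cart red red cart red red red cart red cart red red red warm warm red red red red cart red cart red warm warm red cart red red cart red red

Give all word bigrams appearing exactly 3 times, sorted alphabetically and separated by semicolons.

cart cart; warm warm

Bigram counts meeting the condition (exactly 3 times):
  cart cart: 3
  warm warm: 3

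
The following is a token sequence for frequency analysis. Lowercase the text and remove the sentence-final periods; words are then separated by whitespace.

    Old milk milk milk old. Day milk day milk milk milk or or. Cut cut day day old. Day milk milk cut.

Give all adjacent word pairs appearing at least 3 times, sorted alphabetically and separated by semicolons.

day milk; milk milk

Bigram counts meeting the condition (at least 3 times):
  day milk: 3
  milk milk: 5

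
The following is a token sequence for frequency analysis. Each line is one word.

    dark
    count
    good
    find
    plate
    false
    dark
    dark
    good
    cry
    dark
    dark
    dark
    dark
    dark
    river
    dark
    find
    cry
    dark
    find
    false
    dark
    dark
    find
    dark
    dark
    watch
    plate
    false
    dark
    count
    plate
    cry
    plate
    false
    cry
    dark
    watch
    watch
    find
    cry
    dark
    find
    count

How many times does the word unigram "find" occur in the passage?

Scanning the 45 tokens for "find":
  position 4: find
  position 18: find
  position 21: find
  position 25: find
  position 41: find
  position 44: find

6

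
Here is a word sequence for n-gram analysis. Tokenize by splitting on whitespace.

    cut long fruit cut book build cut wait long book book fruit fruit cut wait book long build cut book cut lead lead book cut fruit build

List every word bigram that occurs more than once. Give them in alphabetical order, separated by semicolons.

Bigram counts meeting the condition (more than once):
  book cut: 2
  build cut: 2
  cut book: 2
  cut wait: 2
  fruit cut: 2

book cut; build cut; cut book; cut wait; fruit cut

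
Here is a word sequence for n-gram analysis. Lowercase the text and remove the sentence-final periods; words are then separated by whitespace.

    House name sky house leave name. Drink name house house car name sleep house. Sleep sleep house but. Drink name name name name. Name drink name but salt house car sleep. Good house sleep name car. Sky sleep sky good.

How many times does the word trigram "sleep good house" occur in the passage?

1

Scanning the 38 overlapping trigram windows for "sleep good house":
  position 31–33: sleep good house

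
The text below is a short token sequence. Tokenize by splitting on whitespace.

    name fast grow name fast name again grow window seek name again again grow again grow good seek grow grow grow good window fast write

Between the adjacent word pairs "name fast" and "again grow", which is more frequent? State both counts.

"name fast": 2 occurrences
"again grow": 3 occurrences

"again grow" (3 vs 2)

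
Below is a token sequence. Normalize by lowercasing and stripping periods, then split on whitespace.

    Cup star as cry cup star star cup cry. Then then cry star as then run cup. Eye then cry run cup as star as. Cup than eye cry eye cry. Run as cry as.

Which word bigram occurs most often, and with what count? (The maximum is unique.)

"star as", 3 times

Bigram frequencies (highest first):
  star as: 3
  cup star: 2
  as cry: 2
  then cry: 2
  run cup: 2
  cry run: 2
  … (20 more, each ≤ 2)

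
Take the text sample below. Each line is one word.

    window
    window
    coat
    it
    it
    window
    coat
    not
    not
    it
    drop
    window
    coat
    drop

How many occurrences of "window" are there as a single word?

4

Scanning the 14 tokens for "window":
  position 1: window
  position 2: window
  position 6: window
  position 12: window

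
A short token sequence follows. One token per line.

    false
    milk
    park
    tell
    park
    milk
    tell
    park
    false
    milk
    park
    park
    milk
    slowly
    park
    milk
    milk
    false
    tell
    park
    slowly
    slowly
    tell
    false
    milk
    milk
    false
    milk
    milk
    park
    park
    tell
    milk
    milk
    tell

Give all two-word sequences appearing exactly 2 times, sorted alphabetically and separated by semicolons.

milk false; milk tell; park park; park tell

Bigram counts meeting the condition (exactly 2 times):
  milk false: 2
  milk tell: 2
  park park: 2
  park tell: 2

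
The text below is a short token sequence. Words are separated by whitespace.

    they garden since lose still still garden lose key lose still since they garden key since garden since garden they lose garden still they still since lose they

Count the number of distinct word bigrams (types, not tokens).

28 tokens → 27 bigram windows in total.
Repeated bigrams (each contributes count−1 duplicates):
  garden since: 2
  lose still: 2
  since garden: 2
  since lose: 2
  still since: 2
  they garden: 2
6 duplicate windows → 27 − 6 = 21 distinct.

21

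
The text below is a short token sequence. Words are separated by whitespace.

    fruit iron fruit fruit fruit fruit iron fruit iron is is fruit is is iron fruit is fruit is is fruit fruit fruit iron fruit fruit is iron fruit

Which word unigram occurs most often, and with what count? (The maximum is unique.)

"fruit", 15 times

Unigram frequencies (highest first):
  fruit: 15
  is: 8
  iron: 6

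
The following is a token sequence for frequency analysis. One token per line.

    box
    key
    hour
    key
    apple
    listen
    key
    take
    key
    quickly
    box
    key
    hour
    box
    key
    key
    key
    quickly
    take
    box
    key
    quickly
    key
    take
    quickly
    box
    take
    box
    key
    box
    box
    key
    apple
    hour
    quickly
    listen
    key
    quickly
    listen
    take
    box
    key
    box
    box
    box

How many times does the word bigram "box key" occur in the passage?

7

Scanning the 44 overlapping bigram windows for "box key":
  position 1–2: box key
  position 11–12: box key
  position 14–15: box key
  position 20–21: box key
  position 28–29: box key
  position 31–32: box key
  position 41–42: box key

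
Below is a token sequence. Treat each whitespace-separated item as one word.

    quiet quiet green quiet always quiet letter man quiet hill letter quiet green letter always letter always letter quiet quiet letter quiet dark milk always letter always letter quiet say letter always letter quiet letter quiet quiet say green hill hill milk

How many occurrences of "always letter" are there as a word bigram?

Scanning the 41 overlapping bigram windows for "always letter":
  position 15–16: always letter
  position 17–18: always letter
  position 25–26: always letter
  position 27–28: always letter
  position 32–33: always letter

5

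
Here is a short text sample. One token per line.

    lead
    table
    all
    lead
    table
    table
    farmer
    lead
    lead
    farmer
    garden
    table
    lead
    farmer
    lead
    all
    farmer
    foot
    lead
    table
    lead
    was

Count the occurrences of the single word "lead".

8

Scanning the 22 tokens for "lead":
  position 1: lead
  position 4: lead
  position 8: lead
  position 9: lead
  position 13: lead
  position 15: lead
  position 19: lead
  position 21: lead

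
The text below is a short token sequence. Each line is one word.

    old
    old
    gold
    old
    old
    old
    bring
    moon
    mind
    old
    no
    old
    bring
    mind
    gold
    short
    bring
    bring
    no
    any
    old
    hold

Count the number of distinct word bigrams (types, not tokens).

18

22 tokens → 21 bigram windows in total.
Repeated bigrams (each contributes count−1 duplicates):
  old old: 3
  old bring: 2
3 duplicate windows → 21 − 3 = 18 distinct.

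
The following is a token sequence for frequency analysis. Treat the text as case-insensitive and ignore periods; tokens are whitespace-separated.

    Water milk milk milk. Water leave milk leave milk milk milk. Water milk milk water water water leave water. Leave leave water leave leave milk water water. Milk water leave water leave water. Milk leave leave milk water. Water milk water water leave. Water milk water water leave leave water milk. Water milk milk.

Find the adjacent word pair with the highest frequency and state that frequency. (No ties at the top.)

"milk water", 9 times

Bigram frequencies (highest first):
  milk water: 9
  water milk: 8
  water leave: 8
  milk milk: 6
  water water: 6
  leave water: 6
  … (3 more, each ≤ 4)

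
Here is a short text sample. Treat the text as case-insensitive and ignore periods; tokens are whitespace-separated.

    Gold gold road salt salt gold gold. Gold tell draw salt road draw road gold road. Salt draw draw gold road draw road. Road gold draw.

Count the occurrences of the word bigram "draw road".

2

Scanning the 25 overlapping bigram windows for "draw road":
  position 13–14: draw road
  position 22–23: draw road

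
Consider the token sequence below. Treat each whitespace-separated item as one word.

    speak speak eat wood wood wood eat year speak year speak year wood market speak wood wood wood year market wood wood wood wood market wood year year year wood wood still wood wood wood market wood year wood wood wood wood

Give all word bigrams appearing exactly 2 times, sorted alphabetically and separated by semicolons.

Bigram counts meeting the condition (exactly 2 times):
  speak year: 2
  year speak: 2
  year year: 2

speak year; year speak; year year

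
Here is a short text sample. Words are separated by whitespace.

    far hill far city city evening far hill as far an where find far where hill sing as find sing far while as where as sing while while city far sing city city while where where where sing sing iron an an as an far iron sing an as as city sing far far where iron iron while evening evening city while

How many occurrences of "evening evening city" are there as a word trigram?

Scanning the 60 overlapping trigram windows for "evening evening city":
  position 59–61: evening evening city

1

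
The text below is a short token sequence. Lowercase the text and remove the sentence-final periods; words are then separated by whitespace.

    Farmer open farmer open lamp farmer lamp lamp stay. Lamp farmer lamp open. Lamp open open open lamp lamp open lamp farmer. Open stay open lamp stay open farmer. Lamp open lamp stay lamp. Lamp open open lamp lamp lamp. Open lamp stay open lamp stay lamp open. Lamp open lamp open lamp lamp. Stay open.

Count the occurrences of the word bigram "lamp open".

Scanning the 55 overlapping bigram windows for "lamp open":
  position 12–13: lamp open
  position 14–15: lamp open
  position 19–20: lamp open
  position 30–31: lamp open
  position 35–36: lamp open
  position 40–41: lamp open
  position 47–48: lamp open
  position 49–50: lamp open
  position 51–52: lamp open

9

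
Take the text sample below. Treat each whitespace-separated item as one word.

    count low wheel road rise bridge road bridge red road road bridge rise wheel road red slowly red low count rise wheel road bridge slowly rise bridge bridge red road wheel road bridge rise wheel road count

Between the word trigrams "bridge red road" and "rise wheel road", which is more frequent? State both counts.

"bridge red road": 2 occurrences
"rise wheel road": 3 occurrences

"rise wheel road" (3 vs 2)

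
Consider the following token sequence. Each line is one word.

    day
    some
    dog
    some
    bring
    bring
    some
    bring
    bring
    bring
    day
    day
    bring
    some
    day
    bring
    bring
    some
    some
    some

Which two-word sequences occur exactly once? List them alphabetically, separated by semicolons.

bring day; day day; day some; dog some; some day; some dog

Bigram counts meeting the condition (exactly once):
  bring day: 1
  day day: 1
  day some: 1
  dog some: 1
  some day: 1
  some dog: 1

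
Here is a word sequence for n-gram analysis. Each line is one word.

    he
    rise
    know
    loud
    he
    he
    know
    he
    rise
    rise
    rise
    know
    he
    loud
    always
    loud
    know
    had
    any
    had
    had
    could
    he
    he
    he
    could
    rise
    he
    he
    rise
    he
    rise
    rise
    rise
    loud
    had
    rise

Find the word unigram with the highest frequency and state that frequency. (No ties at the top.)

"he", 11 times

Unigram frequencies (highest first):
  he: 11
  rise: 10
  know: 4
  loud: 4
  had: 4
  could: 2
  … (2 more, each ≤ 1)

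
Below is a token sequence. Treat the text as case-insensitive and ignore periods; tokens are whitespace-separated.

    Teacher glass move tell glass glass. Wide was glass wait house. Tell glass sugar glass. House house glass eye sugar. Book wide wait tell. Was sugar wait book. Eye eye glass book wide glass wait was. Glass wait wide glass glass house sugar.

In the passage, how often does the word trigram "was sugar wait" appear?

Scanning the 41 overlapping trigram windows for "was sugar wait":
  position 25–27: was sugar wait

1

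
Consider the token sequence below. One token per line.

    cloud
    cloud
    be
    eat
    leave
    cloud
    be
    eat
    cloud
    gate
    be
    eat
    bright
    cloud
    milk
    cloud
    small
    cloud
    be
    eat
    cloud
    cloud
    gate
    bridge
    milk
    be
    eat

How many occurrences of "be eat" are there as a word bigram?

5

Scanning the 26 overlapping bigram windows for "be eat":
  position 3–4: be eat
  position 7–8: be eat
  position 11–12: be eat
  position 19–20: be eat
  position 26–27: be eat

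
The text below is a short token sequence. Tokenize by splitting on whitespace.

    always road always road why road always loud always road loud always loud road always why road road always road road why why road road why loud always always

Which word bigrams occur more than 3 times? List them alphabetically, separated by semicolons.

Bigram counts meeting the condition (more than 3 times):
  always road: 4
  road always: 4

always road; road always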